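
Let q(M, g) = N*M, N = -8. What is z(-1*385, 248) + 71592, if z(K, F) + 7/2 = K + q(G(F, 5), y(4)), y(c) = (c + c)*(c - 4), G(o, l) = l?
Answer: 142327/2 ≈ 71164.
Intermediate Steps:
y(c) = 2*c*(-4 + c) (y(c) = (2*c)*(-4 + c) = 2*c*(-4 + c))
q(M, g) = -8*M
z(K, F) = -87/2 + K (z(K, F) = -7/2 + (K - 8*5) = -7/2 + (K - 40) = -7/2 + (-40 + K) = -87/2 + K)
z(-1*385, 248) + 71592 = (-87/2 - 1*385) + 71592 = (-87/2 - 385) + 71592 = -857/2 + 71592 = 142327/2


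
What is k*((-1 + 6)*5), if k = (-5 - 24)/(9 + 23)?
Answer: -725/32 ≈ -22.656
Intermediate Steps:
k = -29/32 ≈ -0.90625
k*((-1 + 6)*5) = -29*(-1 + 6)*5/32 = -145*5/32 = -29/32*25 = -725/32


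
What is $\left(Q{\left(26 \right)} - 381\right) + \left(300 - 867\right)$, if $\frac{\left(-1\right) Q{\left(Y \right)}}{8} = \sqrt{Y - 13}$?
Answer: $-948 - 8 \sqrt{13} \approx -976.84$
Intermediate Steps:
$Q{\left(Y \right)} = - 8 \sqrt{-13 + Y}$ ($Q{\left(Y \right)} = - 8 \sqrt{Y - 13} = - 8 \sqrt{-13 + Y}$)
$\left(Q{\left(26 \right)} - 381\right) + \left(300 - 867\right) = \left(- 8 \sqrt{-13 + 26} - 381\right) + \left(300 - 867\right) = \left(- 8 \sqrt{13} - 381\right) + \left(300 - 867\right) = \left(-381 - 8 \sqrt{13}\right) - 567 = -948 - 8 \sqrt{13}$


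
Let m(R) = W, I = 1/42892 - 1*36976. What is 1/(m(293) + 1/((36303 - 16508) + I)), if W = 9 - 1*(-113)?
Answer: 736927451/89905106130 ≈ 0.0081967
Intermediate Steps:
I = -1585974591/42892 (I = 1/42892 - 36976 = -1585974591/42892 ≈ -36976.)
W = 122 (W = 9 + 113 = 122)
m(R) = 122
1/(m(293) + 1/((36303 - 16508) + I)) = 1/(122 + 1/((36303 - 16508) - 1585974591/42892)) = 1/(122 + 1/(19795 - 1585974591/42892)) = 1/(122 + 1/(-736927451/42892)) = 1/(122 - 42892/736927451) = 1/(89905106130/736927451) = 736927451/89905106130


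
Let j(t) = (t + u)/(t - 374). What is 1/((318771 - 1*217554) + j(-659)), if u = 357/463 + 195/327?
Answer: 52132411/5276719432932 ≈ 9.8797e-6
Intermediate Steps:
u = 69008/50467 (u = 357*(1/463) + 195*(1/327) = 357/463 + 65/109 = 69008/50467 ≈ 1.3674)
j(t) = (69008/50467 + t)/(-374 + t) (j(t) = (t + 69008/50467)/(t - 374) = (69008/50467 + t)/(-374 + t))
1/((318771 - 1*217554) + j(-659)) = 1/((318771 - 1*217554) + (69008/50467 - 659)/(-374 - 659)) = 1/((318771 - 217554) - 33188745/50467/(-1033)) = 1/(101217 - 1/1033*(-33188745/50467)) = 1/(101217 + 33188745/52132411) = 1/(5276719432932/52132411) = 52132411/5276719432932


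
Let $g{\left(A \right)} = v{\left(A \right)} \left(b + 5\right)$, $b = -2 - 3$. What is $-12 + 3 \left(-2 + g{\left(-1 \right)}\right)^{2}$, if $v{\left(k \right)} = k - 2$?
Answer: $0$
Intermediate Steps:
$v{\left(k \right)} = -2 + k$
$b = -5$
$g{\left(A \right)} = 0$ ($g{\left(A \right)} = \left(-2 + A\right) \left(-5 + 5\right) = \left(-2 + A\right) 0 = 0$)
$-12 + 3 \left(-2 + g{\left(-1 \right)}\right)^{2} = -12 + 3 \left(-2 + 0\right)^{2} = -12 + 3 \left(-2\right)^{2} = -12 + 3 \cdot 4 = -12 + 12 = 0$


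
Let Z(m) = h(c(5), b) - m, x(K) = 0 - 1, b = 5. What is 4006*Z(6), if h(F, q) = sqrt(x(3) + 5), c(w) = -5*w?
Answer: -16024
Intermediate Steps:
x(K) = -1
h(F, q) = 2 (h(F, q) = sqrt(-1 + 5) = sqrt(4) = 2)
Z(m) = 2 - m
4006*Z(6) = 4006*(2 - 1*6) = 4006*(2 - 6) = 4006*(-4) = -16024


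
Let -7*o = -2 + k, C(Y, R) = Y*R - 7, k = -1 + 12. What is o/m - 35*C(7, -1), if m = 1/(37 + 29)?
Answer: 2836/7 ≈ 405.14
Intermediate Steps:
k = 11
m = 1/66 ≈ 0.015152
C(Y, R) = -7 + R*Y (C(Y, R) = R*Y - 7 = -7 + R*Y)
o = -9/7 (o = -(-2 + 11)/7 = -1/7*9 = -9/7 ≈ -1.2857)
o/m - 35*C(7, -1) = -9/(7*1/66) - 35*(-7 - 1*7) = -9/7*66 - 35*(-7 - 7) = -594/7 - 35*(-14) = -594/7 + 490 = 2836/7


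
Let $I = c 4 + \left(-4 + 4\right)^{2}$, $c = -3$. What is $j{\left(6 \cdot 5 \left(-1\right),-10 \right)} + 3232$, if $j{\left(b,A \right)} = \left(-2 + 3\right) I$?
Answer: $3220$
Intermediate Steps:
$I = -12$ ($I = \left(-3\right) 4 + \left(-4 + 4\right)^{2} = -12 + 0^{2} = -12 + 0 = -12$)
$j{\left(b,A \right)} = -12$ ($j{\left(b,A \right)} = \left(-2 + 3\right) \left(-12\right) = 1 \left(-12\right) = -12$)
$j{\left(6 \cdot 5 \left(-1\right),-10 \right)} + 3232 = -12 + 3232 = 3220$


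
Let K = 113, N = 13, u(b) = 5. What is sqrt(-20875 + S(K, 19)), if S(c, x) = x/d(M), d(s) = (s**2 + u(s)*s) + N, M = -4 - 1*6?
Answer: I*sqrt(9205742)/21 ≈ 144.48*I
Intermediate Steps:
M = -10 (M = -4 - 6 = -10)
d(s) = 13 + s**2 + 5*s (d(s) = (s**2 + 5*s) + 13 = 13 + s**2 + 5*s)
S(c, x) = x/63 (S(c, x) = x/(13 + (-10)**2 + 5*(-10)) = x/(13 + 100 - 50) = x/63)
sqrt(-20875 + S(K, 19)) = sqrt(-20875 + (1/63)*19) = sqrt(-20875 + 19/63) = sqrt(-1315106/63) = I*sqrt(9205742)/21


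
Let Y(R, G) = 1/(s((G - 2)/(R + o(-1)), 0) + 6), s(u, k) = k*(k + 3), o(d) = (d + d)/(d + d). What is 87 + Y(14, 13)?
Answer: 523/6 ≈ 87.167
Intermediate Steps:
o(d) = 1 (o(d) = (2*d)/((2*d)) = (2*d)*(1/(2*d)) = 1)
s(u, k) = k*(3 + k)
Y(R, G) = ⅙ (Y(R, G) = 1/(0*(3 + 0) + 6) = 1/(0*3 + 6) = 1/(0 + 6) = 1/6 = ⅙)
87 + Y(14, 13) = 87 + ⅙ = 523/6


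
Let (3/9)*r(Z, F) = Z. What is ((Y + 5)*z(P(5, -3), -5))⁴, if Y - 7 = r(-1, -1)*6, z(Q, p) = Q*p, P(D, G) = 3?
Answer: 65610000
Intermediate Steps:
r(Z, F) = 3*Z
Y = -11 (Y = 7 + (3*(-1))*6 = 7 - 3*6 = 7 - 18 = -11)
((Y + 5)*z(P(5, -3), -5))⁴ = ((-11 + 5)*(3*(-5)))⁴ = (-6*(-15))⁴ = 90⁴ = 65610000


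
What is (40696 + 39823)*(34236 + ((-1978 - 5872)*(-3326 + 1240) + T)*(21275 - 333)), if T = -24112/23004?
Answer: 158797577114654124140/5751 ≈ 2.7612e+16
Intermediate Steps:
T = -6028/5751 (T = -24112*1/23004 = -6028/5751 ≈ -1.0482)
(40696 + 39823)*(34236 + ((-1978 - 5872)*(-3326 + 1240) + T)*(21275 - 333)) = (40696 + 39823)*(34236 + ((-1978 - 5872)*(-3326 + 1240) - 6028/5751)*(21275 - 333)) = 80519*(34236 + (-7850*(-2086) - 6028/5751)*20942) = 80519*(34236 + (16375100 - 6028/5751)*20942) = 80519*(34236 + (94173194072/5751)*20942) = 80519*(34236 + 1972175030255824/5751) = 80519*(1972175227147060/5751) = 158797577114654124140/5751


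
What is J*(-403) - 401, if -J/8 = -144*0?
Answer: -401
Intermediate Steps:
J = 0 (J = -(-1152)*0 = -8*0 = 0)
J*(-403) - 401 = 0*(-403) - 401 = 0 - 401 = -401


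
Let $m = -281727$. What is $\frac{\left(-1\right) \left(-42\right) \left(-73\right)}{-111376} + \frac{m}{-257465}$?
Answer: $\frac{16083507021}{14337710920} \approx 1.1218$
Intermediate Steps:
$\frac{\left(-1\right) \left(-42\right) \left(-73\right)}{-111376} + \frac{m}{-257465} = \frac{\left(-1\right) \left(-42\right) \left(-73\right)}{-111376} - \frac{281727}{-257465} = 42 \left(-73\right) \left(- \frac{1}{111376}\right) - - \frac{281727}{257465} = \left(-3066\right) \left(- \frac{1}{111376}\right) + \frac{281727}{257465} = \frac{1533}{55688} + \frac{281727}{257465} = \frac{16083507021}{14337710920}$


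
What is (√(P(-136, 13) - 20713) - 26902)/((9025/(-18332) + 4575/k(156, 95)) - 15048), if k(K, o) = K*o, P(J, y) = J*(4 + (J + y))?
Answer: 15226545451/8517279444 - 1132001*I*√4529/17034558888 ≈ 1.7877 - 0.0044722*I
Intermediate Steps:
P(J, y) = J*(4 + J + y)
(√(P(-136, 13) - 20713) - 26902)/((9025/(-18332) + 4575/k(156, 95)) - 15048) = (√(-136*(4 - 136 + 13) - 20713) - 26902)/((9025/(-18332) + 4575/((156*95))) - 15048) = (√(-136*(-119) - 20713) - 26902)/((9025*(-1/18332) + 4575/14820) - 15048) = (√(16184 - 20713) - 26902)/((-9025/18332 + 4575*(1/14820)) - 15048) = (√(-4529) - 26902)/((-9025/18332 + 305/988) - 15048) = (I*√4529 - 26902)/(-207840/1132001 - 15048) = (-26902 + I*√4529)/(-17034558888/1132001) = (-26902 + I*√4529)*(-1132001/17034558888) = 15226545451/8517279444 - 1132001*I*√4529/17034558888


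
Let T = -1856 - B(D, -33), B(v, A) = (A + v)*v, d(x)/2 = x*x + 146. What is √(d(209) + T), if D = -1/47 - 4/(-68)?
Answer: 2*√13693579777/799 ≈ 292.92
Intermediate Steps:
d(x) = 292 + 2*x² (d(x) = 2*(x*x + 146) = 2*(x² + 146) = 2*(146 + x²) = 292 + 2*x²)
D = 30/799 (D = -1*1/47 - 4*(-1/68) = -1/47 + 1/17 = 30/799 ≈ 0.037547)
B(v, A) = v*(A + v)
T = -1184082146/638401 (T = -1856 - 30*(-33 + 30/799)/799 = -1856 - 30*(-26337)/(799*799) = -1856 - 1*(-790110/638401) = -1856 + 790110/638401 = -1184082146/638401 ≈ -1854.8)
√(d(209) + T) = √((292 + 2*209²) - 1184082146/638401) = √((292 + 2*43681) - 1184082146/638401) = √((292 + 87362) - 1184082146/638401) = √(87654 - 1184082146/638401) = √(54774319108/638401) = 2*√13693579777/799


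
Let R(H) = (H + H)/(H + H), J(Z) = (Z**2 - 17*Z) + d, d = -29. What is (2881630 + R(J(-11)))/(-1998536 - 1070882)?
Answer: -2881631/3069418 ≈ -0.93882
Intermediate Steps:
J(Z) = -29 + Z**2 - 17*Z (J(Z) = (Z**2 - 17*Z) - 29 = -29 + Z**2 - 17*Z)
R(H) = 1 (R(H) = (2*H)/((2*H)) = (2*H)*(1/(2*H)) = 1)
(2881630 + R(J(-11)))/(-1998536 - 1070882) = (2881630 + 1)/(-1998536 - 1070882) = 2881631/(-3069418) = 2881631*(-1/3069418) = -2881631/3069418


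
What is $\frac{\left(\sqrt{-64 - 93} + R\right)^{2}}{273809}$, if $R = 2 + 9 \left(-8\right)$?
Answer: $\frac{\left(70 - i \sqrt{157}\right)^{2}}{273809} \approx 0.017322 - 0.0064066 i$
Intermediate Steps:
$R = -70$ ($R = 2 - 72 = -70$)
$\frac{\left(\sqrt{-64 - 93} + R\right)^{2}}{273809} = \frac{\left(\sqrt{-64 - 93} - 70\right)^{2}}{273809} = \left(\sqrt{-157} - 70\right)^{2} \cdot \frac{1}{273809} = \left(i \sqrt{157} - 70\right)^{2} \cdot \frac{1}{273809} = \left(-70 + i \sqrt{157}\right)^{2} \cdot \frac{1}{273809} = \frac{\left(-70 + i \sqrt{157}\right)^{2}}{273809}$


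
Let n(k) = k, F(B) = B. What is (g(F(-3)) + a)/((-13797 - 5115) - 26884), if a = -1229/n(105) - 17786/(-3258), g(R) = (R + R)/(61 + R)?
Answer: 10497713/75720709260 ≈ 0.00013864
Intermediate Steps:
g(R) = 2*R/(61 + R) (g(R) = (2*R)/(61 + R) = 2*R/(61 + R))
a = -356092/57015 (a = -1229/105 - 17786/(-3258) = -1229*1/105 - 17786*(-1/3258) = -1229/105 + 8893/1629 = -356092/57015 ≈ -6.2456)
(g(F(-3)) + a)/((-13797 - 5115) - 26884) = (2*(-3)/(61 - 3) - 356092/57015)/((-13797 - 5115) - 26884) = (2*(-3)/58 - 356092/57015)/(-18912 - 26884) = (2*(-3)*(1/58) - 356092/57015)/(-45796) = (-3/29 - 356092/57015)*(-1/45796) = -10497713/1653435*(-1/45796) = 10497713/75720709260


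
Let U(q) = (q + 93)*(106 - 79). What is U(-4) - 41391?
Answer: -38988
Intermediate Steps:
U(q) = 2511 + 27*q (U(q) = (93 + q)*27 = 2511 + 27*q)
U(-4) - 41391 = (2511 + 27*(-4)) - 41391 = (2511 - 108) - 41391 = 2403 - 41391 = -38988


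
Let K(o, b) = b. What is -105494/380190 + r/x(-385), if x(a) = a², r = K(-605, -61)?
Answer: -1566003974/5635366275 ≈ -0.27789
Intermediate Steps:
r = -61
-105494/380190 + r/x(-385) = -105494/380190 - 61/((-385)²) = -105494*1/380190 - 61/148225 = -52747/190095 - 61*1/148225 = -52747/190095 - 61/148225 = -1566003974/5635366275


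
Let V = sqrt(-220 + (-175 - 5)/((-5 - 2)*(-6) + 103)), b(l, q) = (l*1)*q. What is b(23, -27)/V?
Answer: 621*I*sqrt(11629)/1604 ≈ 41.75*I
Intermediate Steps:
b(l, q) = l*q
V = 4*I*sqrt(11629)/29 (V = sqrt(-220 - 180/(-7*(-6) + 103)) = sqrt(-220 - 180/(42 + 103)) = sqrt(-220 - 180/145) = sqrt(-220 - 180*1/145) = sqrt(-220 - 36/29) = sqrt(-6416/29) = 4*I*sqrt(11629)/29 ≈ 14.874*I)
b(23, -27)/V = (23*(-27))/((4*I*sqrt(11629)/29)) = -(-621)*I*sqrt(11629)/1604 = 621*I*sqrt(11629)/1604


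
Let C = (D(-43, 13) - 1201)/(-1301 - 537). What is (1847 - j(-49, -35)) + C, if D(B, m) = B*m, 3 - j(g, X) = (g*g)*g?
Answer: -106423915/919 ≈ -1.1580e+5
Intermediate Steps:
j(g, X) = 3 - g**3 (j(g, X) = 3 - g*g*g = 3 - g**2*g = 3 - g**3)
C = 880/919 (C = (-43*13 - 1201)/(-1301 - 537) = (-559 - 1201)/(-1838) = -1760*(-1/1838) = 880/919 ≈ 0.95756)
(1847 - j(-49, -35)) + C = (1847 - (3 - 1*(-49)**3)) + 880/919 = (1847 - (3 - 1*(-117649))) + 880/919 = (1847 - (3 + 117649)) + 880/919 = (1847 - 1*117652) + 880/919 = (1847 - 117652) + 880/919 = -115805 + 880/919 = -106423915/919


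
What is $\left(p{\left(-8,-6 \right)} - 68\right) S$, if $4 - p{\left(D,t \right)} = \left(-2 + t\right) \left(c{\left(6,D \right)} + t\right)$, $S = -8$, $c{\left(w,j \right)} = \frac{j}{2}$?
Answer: $1152$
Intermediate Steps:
$c{\left(w,j \right)} = \frac{j}{2}$ ($c{\left(w,j \right)} = j \frac{1}{2} = \frac{j}{2}$)
$p{\left(D,t \right)} = 4 - \left(-2 + t\right) \left(t + \frac{D}{2}\right)$ ($p{\left(D,t \right)} = 4 - \left(-2 + t\right) \left(\frac{D}{2} + t\right) = 4 - \left(-2 + t\right) \left(t + \frac{D}{2}\right)$)
$\left(p{\left(-8,-6 \right)} - 68\right) S = \left(\left(4 - 8 - \left(-6\right)^{2} + 2 \left(-6\right) - \left(-4\right) \left(-6\right)\right) - 68\right) \left(-8\right) = \left(\left(4 - 8 - 36 - 12 - 24\right) - 68\right) \left(-8\right) = \left(-76 - 68\right) \left(-8\right) = \left(-144\right) \left(-8\right) = 1152$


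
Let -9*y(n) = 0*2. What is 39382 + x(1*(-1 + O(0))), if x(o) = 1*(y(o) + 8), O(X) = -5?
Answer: 39390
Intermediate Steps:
y(n) = 0 (y(n) = -0*2 = -1/9*0 = 0)
x(o) = 8 (x(o) = 1*(0 + 8) = 1*8 = 8)
39382 + x(1*(-1 + O(0))) = 39382 + 8 = 39390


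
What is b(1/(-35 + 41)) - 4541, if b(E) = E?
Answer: -27245/6 ≈ -4540.8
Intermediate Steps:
b(1/(-35 + 41)) - 4541 = 1/(-35 + 41) - 4541 = 1/6 - 4541 = ⅙ - 4541 = -27245/6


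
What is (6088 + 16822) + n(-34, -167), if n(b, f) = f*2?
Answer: 22576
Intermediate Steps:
n(b, f) = 2*f
(6088 + 16822) + n(-34, -167) = (6088 + 16822) + 2*(-167) = 22910 - 334 = 22576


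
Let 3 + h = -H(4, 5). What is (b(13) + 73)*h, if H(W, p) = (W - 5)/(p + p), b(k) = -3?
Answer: -203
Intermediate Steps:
H(W, p) = (-5 + W)/(2*p) (H(W, p) = (-5 + W)/((2*p)) = (-5 + W)*(1/(2*p)) = (-5 + W)/(2*p))
h = -29/10 (h = -3 - (-5 + 4)/(2*5) = -3 - (-1)/(2*5) = -3 - 1*(-⅒) = -3 + ⅒ = -29/10 ≈ -2.9000)
(b(13) + 73)*h = (-3 + 73)*(-29/10) = 70*(-29/10) = -203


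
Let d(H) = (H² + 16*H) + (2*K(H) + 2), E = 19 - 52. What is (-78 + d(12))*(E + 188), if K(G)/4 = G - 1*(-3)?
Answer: 58900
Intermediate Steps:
K(G) = 12 + 4*G (K(G) = 4*(G - 1*(-3)) = 4*(G + 3) = 4*(3 + G) = 12 + 4*G)
E = -33
d(H) = 26 + H² + 24*H (d(H) = (H² + 16*H) + (2*(12 + 4*H) + 2) = (H² + 16*H) + ((24 + 8*H) + 2) = (H² + 16*H) + (26 + 8*H) = 26 + H² + 24*H)
(-78 + d(12))*(E + 188) = (-78 + (26 + 12² + 24*12))*(-33 + 188) = (-78 + (26 + 144 + 288))*155 = (-78 + 458)*155 = 380*155 = 58900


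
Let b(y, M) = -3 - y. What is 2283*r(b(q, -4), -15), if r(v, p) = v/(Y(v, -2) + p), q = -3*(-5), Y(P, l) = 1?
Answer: 20547/7 ≈ 2935.3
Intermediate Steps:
q = 15
r(v, p) = v/(1 + p)
2283*r(b(q, -4), -15) = 2283*((-3 - 1*15)/(1 - 15)) = 2283*((-3 - 15)/(-14)) = 2283*(-18*(-1/14)) = 2283*(9/7) = 20547/7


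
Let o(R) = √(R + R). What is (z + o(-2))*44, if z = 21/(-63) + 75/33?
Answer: 256/3 + 88*I ≈ 85.333 + 88.0*I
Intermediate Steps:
o(R) = √2*√R (o(R) = √(2*R) = √2*√R)
z = 64/33 (z = 21*(-1/63) + 75*(1/33) = -⅓ + 25/11 = 64/33 ≈ 1.9394)
(z + o(-2))*44 = (64/33 + √2*√(-2))*44 = (64/33 + √2*(I*√2))*44 = (64/33 + 2*I)*44 = 256/3 + 88*I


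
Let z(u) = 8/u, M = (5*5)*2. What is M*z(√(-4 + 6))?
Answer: 200*√2 ≈ 282.84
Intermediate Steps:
M = 50 (M = 25*2 = 50)
M*z(√(-4 + 6)) = 50*(8/(√(-4 + 6))) = 50*(8/(√2)) = 50*(8*(√2/2)) = 50*(4*√2) = 200*√2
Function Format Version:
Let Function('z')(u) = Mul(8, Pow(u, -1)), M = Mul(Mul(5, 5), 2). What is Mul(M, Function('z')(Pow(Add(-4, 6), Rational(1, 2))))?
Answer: Mul(200, Pow(2, Rational(1, 2))) ≈ 282.84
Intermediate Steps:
M = 50 (M = Mul(25, 2) = 50)
Mul(M, Function('z')(Pow(Add(-4, 6), Rational(1, 2)))) = Mul(50, Mul(8, Pow(Pow(Add(-4, 6), Rational(1, 2)), -1))) = Mul(50, Mul(8, Pow(Pow(2, Rational(1, 2)), -1))) = Mul(50, Mul(8, Mul(Rational(1, 2), Pow(2, Rational(1, 2))))) = Mul(50, Mul(4, Pow(2, Rational(1, 2)))) = Mul(200, Pow(2, Rational(1, 2)))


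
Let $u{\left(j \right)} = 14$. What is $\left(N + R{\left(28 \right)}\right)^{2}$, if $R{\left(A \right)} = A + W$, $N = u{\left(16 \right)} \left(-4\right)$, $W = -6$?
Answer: $1156$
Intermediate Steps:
$N = -56$ ($N = 14 \left(-4\right) = -56$)
$R{\left(A \right)} = -6 + A$ ($R{\left(A \right)} = A - 6 = -6 + A$)
$\left(N + R{\left(28 \right)}\right)^{2} = \left(-56 + \left(-6 + 28\right)\right)^{2} = \left(-56 + 22\right)^{2} = \left(-34\right)^{2} = 1156$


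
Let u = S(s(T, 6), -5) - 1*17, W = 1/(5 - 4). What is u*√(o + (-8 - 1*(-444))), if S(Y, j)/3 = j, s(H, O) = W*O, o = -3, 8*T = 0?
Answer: -32*√433 ≈ -665.88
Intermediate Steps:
T = 0 (T = (⅛)*0 = 0)
W = 1 (W = 1/1 = 1)
s(H, O) = O (s(H, O) = 1*O = O)
S(Y, j) = 3*j
u = -32 (u = 3*(-5) - 1*17 = -15 - 17 = -32)
u*√(o + (-8 - 1*(-444))) = -32*√(-3 + (-8 - 1*(-444))) = -32*√(-3 + (-8 + 444)) = -32*√(-3 + 436) = -32*√433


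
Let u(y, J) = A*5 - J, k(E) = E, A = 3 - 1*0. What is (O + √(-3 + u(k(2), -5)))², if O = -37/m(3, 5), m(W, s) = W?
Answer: 1522/9 - 74*√17/3 ≈ 67.408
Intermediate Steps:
A = 3 (A = 3 + 0 = 3)
u(y, J) = 15 - J (u(y, J) = 3*5 - J = 15 - J)
O = -37/3 ≈ -12.333
(O + √(-3 + u(k(2), -5)))² = (-37/3 + √(-3 + (15 - 1*(-5))))² = (-37/3 + √(-3 + (15 + 5)))² = (-37/3 + √(-3 + 20))² = (-37/3 + √17)²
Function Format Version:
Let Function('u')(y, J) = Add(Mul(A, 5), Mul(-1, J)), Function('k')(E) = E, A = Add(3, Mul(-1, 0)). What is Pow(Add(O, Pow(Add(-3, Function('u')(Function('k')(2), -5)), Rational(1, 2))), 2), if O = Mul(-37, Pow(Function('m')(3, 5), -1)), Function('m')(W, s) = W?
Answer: Add(Rational(1522, 9), Mul(Rational(-74, 3), Pow(17, Rational(1, 2)))) ≈ 67.408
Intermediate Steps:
A = 3 (A = Add(3, 0) = 3)
Function('u')(y, J) = Add(15, Mul(-1, J)) (Function('u')(y, J) = Add(Mul(3, 5), Mul(-1, J)) = Add(15, Mul(-1, J)))
O = Rational(-37, 3) (O = Mul(-37, Pow(3, -1)) = Mul(-37, Rational(1, 3)) = Rational(-37, 3) ≈ -12.333)
Pow(Add(O, Pow(Add(-3, Function('u')(Function('k')(2), -5)), Rational(1, 2))), 2) = Pow(Add(Rational(-37, 3), Pow(Add(-3, Add(15, Mul(-1, -5))), Rational(1, 2))), 2) = Pow(Add(Rational(-37, 3), Pow(Add(-3, Add(15, 5)), Rational(1, 2))), 2) = Pow(Add(Rational(-37, 3), Pow(Add(-3, 20), Rational(1, 2))), 2) = Pow(Add(Rational(-37, 3), Pow(17, Rational(1, 2))), 2)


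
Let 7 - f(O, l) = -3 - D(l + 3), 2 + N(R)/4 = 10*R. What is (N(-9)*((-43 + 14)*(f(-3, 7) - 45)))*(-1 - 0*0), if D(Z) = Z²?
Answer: -693680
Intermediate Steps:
N(R) = -8 + 40*R (N(R) = -8 + 4*(10*R) = -8 + 40*R)
f(O, l) = 10 + (3 + l)² (f(O, l) = 7 - (-3 - (l + 3)²) = 7 - (-3 - (3 + l)²) = 7 + (3 + (3 + l)²) = 10 + (3 + l)²)
(N(-9)*((-43 + 14)*(f(-3, 7) - 45)))*(-1 - 0*0) = ((-8 + 40*(-9))*((-43 + 14)*((10 + (3 + 7)²) - 45)))*(-1 - 0*0) = ((-8 - 360)*(-29*((10 + 10²) - 45)))*(-1 - 1*0) = (-(-10672)*((10 + 100) - 45))*(-1 + 0) = -(-10672)*(110 - 45)*(-1) = -(-10672)*65*(-1) = -368*(-1885)*(-1) = 693680*(-1) = -693680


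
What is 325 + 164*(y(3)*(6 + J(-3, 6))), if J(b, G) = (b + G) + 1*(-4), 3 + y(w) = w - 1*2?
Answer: -1315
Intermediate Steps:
y(w) = -5 + w (y(w) = -3 + (w - 1*2) = -3 + (w - 2) = -3 + (-2 + w) = -5 + w)
J(b, G) = -4 + G + b (J(b, G) = (G + b) - 4 = -4 + G + b)
325 + 164*(y(3)*(6 + J(-3, 6))) = 325 + 164*((-5 + 3)*(6 + (-4 + 6 - 3))) = 325 + 164*(-2*(6 - 1)) = 325 + 164*(-2*5) = 325 + 164*(-10) = 325 - 1640 = -1315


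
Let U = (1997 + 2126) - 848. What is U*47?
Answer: 153925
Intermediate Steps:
U = 3275 (U = 4123 - 848 = 3275)
U*47 = 3275*47 = 153925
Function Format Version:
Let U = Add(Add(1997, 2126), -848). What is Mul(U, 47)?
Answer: 153925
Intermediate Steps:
U = 3275 (U = Add(4123, -848) = 3275)
Mul(U, 47) = Mul(3275, 47) = 153925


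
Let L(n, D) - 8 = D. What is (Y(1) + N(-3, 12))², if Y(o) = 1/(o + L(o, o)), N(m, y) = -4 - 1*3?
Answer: 4761/100 ≈ 47.610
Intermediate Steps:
L(n, D) = 8 + D
N(m, y) = -7 (N(m, y) = -4 - 3 = -7)
Y(o) = 1/(8 + 2*o) (Y(o) = 1/(o + (8 + o)) = 1/(8 + 2*o))
(Y(1) + N(-3, 12))² = (1/(2*(4 + 1)) - 7)² = ((½)/5 - 7)² = ((½)*(⅕) - 7)² = (⅒ - 7)² = (-69/10)² = 4761/100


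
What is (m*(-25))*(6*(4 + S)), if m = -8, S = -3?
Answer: 1200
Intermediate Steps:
(m*(-25))*(6*(4 + S)) = (-8*(-25))*(6*(4 - 3)) = 200*(6*1) = 200*6 = 1200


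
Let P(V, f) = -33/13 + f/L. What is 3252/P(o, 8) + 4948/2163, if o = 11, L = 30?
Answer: -1369452856/958209 ≈ -1429.2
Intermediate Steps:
P(V, f) = -33/13 + f/30
3252/P(o, 8) + 4948/2163 = 3252/(-33/13 + (1/30)*8) + 4948/2163 = 3252/(-33/13 + 4/15) + 4948*(1/2163) = 3252/(-443/195) + 4948/2163 = 3252*(-195/443) + 4948/2163 = -634140/443 + 4948/2163 = -1369452856/958209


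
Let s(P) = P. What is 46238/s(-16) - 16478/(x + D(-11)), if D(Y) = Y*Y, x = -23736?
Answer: -545823361/188920 ≈ -2889.2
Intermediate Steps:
D(Y) = Y**2
46238/s(-16) - 16478/(x + D(-11)) = 46238/(-16) - 16478/(-23736 + (-11)**2) = 46238*(-1/16) - 16478/(-23736 + 121) = -23119/8 - 16478/(-23615) = -23119/8 - 16478*(-1/23615) = -23119/8 + 16478/23615 = -545823361/188920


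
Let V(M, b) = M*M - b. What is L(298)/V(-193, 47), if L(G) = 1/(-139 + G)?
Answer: 1/5915118 ≈ 1.6906e-7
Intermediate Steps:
V(M, b) = M² - b
L(298)/V(-193, 47) = 1/((-139 + 298)*((-193)² - 1*47)) = 1/(159*(37249 - 47)) = (1/159)/37202 = (1/159)*(1/37202) = 1/5915118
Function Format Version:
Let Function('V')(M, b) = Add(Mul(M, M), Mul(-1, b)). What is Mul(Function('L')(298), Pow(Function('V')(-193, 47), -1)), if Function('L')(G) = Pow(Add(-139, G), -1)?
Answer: Rational(1, 5915118) ≈ 1.6906e-7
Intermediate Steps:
Function('V')(M, b) = Add(Pow(M, 2), Mul(-1, b))
Mul(Function('L')(298), Pow(Function('V')(-193, 47), -1)) = Mul(Pow(Add(-139, 298), -1), Pow(Add(Pow(-193, 2), Mul(-1, 47)), -1)) = Mul(Pow(159, -1), Pow(Add(37249, -47), -1)) = Mul(Rational(1, 159), Pow(37202, -1)) = Mul(Rational(1, 159), Rational(1, 37202)) = Rational(1, 5915118)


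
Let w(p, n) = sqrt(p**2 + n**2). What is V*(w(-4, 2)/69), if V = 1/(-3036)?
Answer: -sqrt(5)/104742 ≈ -2.1348e-5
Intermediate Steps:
w(p, n) = sqrt(n**2 + p**2)
V = -1/3036 ≈ -0.00032938
V*(w(-4, 2)/69) = -sqrt(2**2 + (-4)**2)/(3036*69) = -sqrt(4 + 16)/(3036*69) = -sqrt(20)/(3036*69) = -2*sqrt(5)/(3036*69) = -sqrt(5)/104742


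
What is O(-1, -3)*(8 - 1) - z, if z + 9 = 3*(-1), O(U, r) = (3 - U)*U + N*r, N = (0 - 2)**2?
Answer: -100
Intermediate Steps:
N = 4 (N = (-2)**2 = 4)
O(U, r) = 4*r + U*(3 - U) (O(U, r) = (3 - U)*U + 4*r = U*(3 - U) + 4*r = 4*r + U*(3 - U))
z = -12 (z = -9 + 3*(-1) = -9 - 3 = -12)
O(-1, -3)*(8 - 1) - z = (-1*(-1)**2 + 3*(-1) + 4*(-3))*(8 - 1) - 1*(-12) = (-1*1 - 3 - 12)*7 + 12 = (-1 - 3 - 12)*7 + 12 = -16*7 + 12 = -112 + 12 = -100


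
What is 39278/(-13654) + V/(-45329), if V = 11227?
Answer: -966862960/309461083 ≈ -3.1243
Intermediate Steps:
39278/(-13654) + V/(-45329) = 39278/(-13654) + 11227/(-45329) = 39278*(-1/13654) + 11227*(-1/45329) = -19639/6827 - 11227/45329 = -966862960/309461083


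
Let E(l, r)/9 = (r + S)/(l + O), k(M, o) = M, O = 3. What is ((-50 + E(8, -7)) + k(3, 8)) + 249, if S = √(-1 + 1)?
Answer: 2159/11 ≈ 196.27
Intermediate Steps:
S = 0 (S = √0 = 0)
E(l, r) = 9*r/(3 + l) (E(l, r) = 9*((r + 0)/(l + 3)) = 9*(r/(3 + l)) = 9*r/(3 + l))
((-50 + E(8, -7)) + k(3, 8)) + 249 = ((-50 + 9*(-7)/(3 + 8)) + 3) + 249 = ((-50 + 9*(-7)/11) + 3) + 249 = ((-50 + 9*(-7)*(1/11)) + 3) + 249 = ((-50 - 63/11) + 3) + 249 = (-613/11 + 3) + 249 = -580/11 + 249 = 2159/11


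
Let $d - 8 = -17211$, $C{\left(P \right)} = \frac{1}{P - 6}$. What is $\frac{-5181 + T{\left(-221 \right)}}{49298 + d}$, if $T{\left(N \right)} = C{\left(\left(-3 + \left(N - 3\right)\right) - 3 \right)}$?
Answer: $- \frac{1222717}{7574420} \approx -0.16143$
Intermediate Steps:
$C{\left(P \right)} = \frac{1}{-6 + P}$
$T{\left(N \right)} = \frac{1}{-15 + N}$ ($T{\left(N \right)} = \frac{1}{-6 + \left(\left(-3 + \left(N - 3\right)\right) - 3\right)} = \frac{1}{-6 + \left(\left(-3 + \left(-3 + N\right)\right) - 3\right)} = \frac{1}{-6 + \left(\left(-6 + N\right) - 3\right)} = \frac{1}{-6 + \left(-9 + N\right)} = \frac{1}{-15 + N}$)
$d = -17203$ ($d = 8 - 17211 = -17203$)
$\frac{-5181 + T{\left(-221 \right)}}{49298 + d} = \frac{-5181 + \frac{1}{-15 - 221}}{49298 - 17203} = \frac{-5181 + \frac{1}{-236}}{32095} = \left(-5181 - \frac{1}{236}\right) \frac{1}{32095} = \left(- \frac{1222717}{236}\right) \frac{1}{32095} = - \frac{1222717}{7574420}$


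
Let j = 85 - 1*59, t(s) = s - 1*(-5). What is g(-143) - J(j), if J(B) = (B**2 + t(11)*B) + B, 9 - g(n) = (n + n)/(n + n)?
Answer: -1110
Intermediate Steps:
t(s) = 5 + s (t(s) = s + 5 = 5 + s)
g(n) = 8 (g(n) = 9 - (n + n)/(n + n) = 9 - 2*n/(2*n) = 9 - 2*n*1/(2*n) = 9 - 1*1 = 9 - 1 = 8)
j = 26 (j = 85 - 59 = 26)
J(B) = B**2 + 17*B (J(B) = (B**2 + (5 + 11)*B) + B = (B**2 + 16*B) + B = B**2 + 17*B)
g(-143) - J(j) = 8 - 26*(17 + 26) = 8 - 26*43 = 8 - 1*1118 = 8 - 1118 = -1110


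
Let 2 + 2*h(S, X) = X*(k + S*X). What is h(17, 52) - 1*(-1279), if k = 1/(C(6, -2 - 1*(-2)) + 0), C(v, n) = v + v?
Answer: 145585/6 ≈ 24264.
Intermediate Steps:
C(v, n) = 2*v
k = 1/12 (k = 1/(2*6 + 0) = 1/(12 + 0) = 1/12 ≈ 0.083333)
h(S, X) = -1 + X*(1/12 + S*X)/2 (h(S, X) = -1 + (X*(1/12 + S*X))/2 = -1 + X*(1/12 + S*X)/2)
h(17, 52) - 1*(-1279) = (-1 + (1/24)*52 + (½)*17*52²) - 1*(-1279) = (-1 + 13/6 + (½)*17*2704) + 1279 = (-1 + 13/6 + 22984) + 1279 = 137911/6 + 1279 = 145585/6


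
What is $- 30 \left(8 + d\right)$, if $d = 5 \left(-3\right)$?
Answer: $210$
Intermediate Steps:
$d = -15$
$- 30 \left(8 + d\right) = - 30 \left(8 - 15\right) = \left(-30\right) \left(-7\right) = 210$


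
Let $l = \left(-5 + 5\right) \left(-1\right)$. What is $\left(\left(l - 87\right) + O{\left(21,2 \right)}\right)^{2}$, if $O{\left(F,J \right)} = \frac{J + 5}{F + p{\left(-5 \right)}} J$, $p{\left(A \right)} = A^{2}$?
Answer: $\frac{3976036}{529} \approx 7516.1$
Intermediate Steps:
$l = 0$ ($l = 0 \left(-1\right) = 0$)
$O{\left(F,J \right)} = \frac{J \left(5 + J\right)}{25 + F}$ ($O{\left(F,J \right)} = \frac{J + 5}{F + \left(-5\right)^{2}} J = \frac{5 + J}{F + 25} J = \frac{5 + J}{25 + F} J = \frac{J \left(5 + J\right)}{25 + F}$)
$\left(\left(l - 87\right) + O{\left(21,2 \right)}\right)^{2} = \left(\left(0 - 87\right) + \frac{2 \left(5 + 2\right)}{25 + 21}\right)^{2} = \left(-87 + 2 \cdot \frac{1}{46} \cdot 7\right)^{2} = \left(-87 + \frac{7}{23}\right)^{2} = \left(- \frac{1994}{23}\right)^{2} = \frac{3976036}{529}$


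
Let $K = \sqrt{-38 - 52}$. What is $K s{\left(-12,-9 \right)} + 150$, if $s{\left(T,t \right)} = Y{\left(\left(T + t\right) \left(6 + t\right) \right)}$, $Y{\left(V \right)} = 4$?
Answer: $150 + 12 i \sqrt{10} \approx 150.0 + 37.947 i$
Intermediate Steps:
$s{\left(T,t \right)} = 4$
$K = 3 i \sqrt{10}$ ($K = \sqrt{-90} = 3 i \sqrt{10} \approx 9.4868 i$)
$K s{\left(-12,-9 \right)} + 150 = 3 i \sqrt{10} \cdot 4 + 150 = 12 i \sqrt{10} + 150 = 150 + 12 i \sqrt{10}$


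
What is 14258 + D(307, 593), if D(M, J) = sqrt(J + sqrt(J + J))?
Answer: 14258 + sqrt(593 + sqrt(1186)) ≈ 14283.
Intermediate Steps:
D(M, J) = sqrt(J + sqrt(2)*sqrt(J)) (D(M, J) = sqrt(J + sqrt(2*J)) = sqrt(J + sqrt(2)*sqrt(J)))
14258 + D(307, 593) = 14258 + sqrt(593 + sqrt(2)*sqrt(593)) = 14258 + sqrt(593 + sqrt(1186))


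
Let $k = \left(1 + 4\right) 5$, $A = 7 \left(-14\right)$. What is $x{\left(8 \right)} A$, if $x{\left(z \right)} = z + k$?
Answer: $-3234$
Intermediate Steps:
$A = -98$
$k = 25$ ($k = 5 \cdot 5 = 25$)
$x{\left(z \right)} = 25 + z$ ($x{\left(z \right)} = z + 25 = 25 + z$)
$x{\left(8 \right)} A = \left(25 + 8\right) \left(-98\right) = 33 \left(-98\right) = -3234$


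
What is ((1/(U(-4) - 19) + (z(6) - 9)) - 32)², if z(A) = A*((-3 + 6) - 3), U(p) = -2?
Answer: 743044/441 ≈ 1684.9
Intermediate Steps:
z(A) = 0 (z(A) = A*(3 - 3) = A*0 = 0)
((1/(U(-4) - 19) + (z(6) - 9)) - 32)² = ((1/(-2 - 19) + (0 - 9)) - 32)² = ((1/(-21) - 9) - 32)² = ((-1/21 - 9) - 32)² = (-190/21 - 32)² = (-862/21)² = 743044/441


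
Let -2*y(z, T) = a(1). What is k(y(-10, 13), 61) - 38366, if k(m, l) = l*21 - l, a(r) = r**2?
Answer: -37146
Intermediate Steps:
y(z, T) = -1/2 (y(z, T) = -1/2*1**2 = -1/2*1 = -1/2)
k(m, l) = 20*l (k(m, l) = 21*l - l = 20*l)
k(y(-10, 13), 61) - 38366 = 20*61 - 38366 = 1220 - 38366 = -37146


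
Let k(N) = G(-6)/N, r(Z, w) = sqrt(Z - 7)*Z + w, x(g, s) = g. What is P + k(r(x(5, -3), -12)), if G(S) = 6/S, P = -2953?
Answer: -286435/97 + 5*I*sqrt(2)/194 ≈ -2952.9 + 0.036449*I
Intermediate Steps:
r(Z, w) = w + Z*sqrt(-7 + Z) (r(Z, w) = sqrt(-7 + Z)*Z + w = Z*sqrt(-7 + Z) + w = w + Z*sqrt(-7 + Z))
k(N) = -1/N (k(N) = (6/(-6))/N = (6*(-1/6))/N = -1/N)
P + k(r(x(5, -3), -12)) = -2953 - 1/(-12 + 5*sqrt(-7 + 5)) = -2953 - 1/(-12 + 5*sqrt(-2)) = -2953 - 1/(-12 + 5*(I*sqrt(2))) = -2953 - 1/(-12 + 5*I*sqrt(2))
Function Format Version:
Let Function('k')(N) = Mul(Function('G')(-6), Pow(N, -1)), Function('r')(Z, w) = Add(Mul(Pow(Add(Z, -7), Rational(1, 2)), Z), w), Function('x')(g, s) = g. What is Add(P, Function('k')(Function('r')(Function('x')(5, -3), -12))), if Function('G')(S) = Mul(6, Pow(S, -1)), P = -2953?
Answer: Add(Rational(-286435, 97), Mul(Rational(5, 194), I, Pow(2, Rational(1, 2)))) ≈ Add(-2952.9, Mul(0.036449, I))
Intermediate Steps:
Function('r')(Z, w) = Add(w, Mul(Z, Pow(Add(-7, Z), Rational(1, 2)))) (Function('r')(Z, w) = Add(Mul(Pow(Add(-7, Z), Rational(1, 2)), Z), w) = Add(Mul(Z, Pow(Add(-7, Z), Rational(1, 2))), w) = Add(w, Mul(Z, Pow(Add(-7, Z), Rational(1, 2)))))
Function('k')(N) = Mul(-1, Pow(N, -1)) (Function('k')(N) = Mul(Mul(6, Pow(-6, -1)), Pow(N, -1)) = Mul(Mul(6, Rational(-1, 6)), Pow(N, -1)) = Mul(-1, Pow(N, -1)))
Add(P, Function('k')(Function('r')(Function('x')(5, -3), -12))) = Add(-2953, Mul(-1, Pow(Add(-12, Mul(5, Pow(Add(-7, 5), Rational(1, 2)))), -1))) = Add(-2953, Mul(-1, Pow(Add(-12, Mul(5, Pow(-2, Rational(1, 2)))), -1))) = Add(-2953, Mul(-1, Pow(Add(-12, Mul(5, Mul(I, Pow(2, Rational(1, 2))))), -1))) = Add(-2953, Mul(-1, Pow(Add(-12, Mul(5, I, Pow(2, Rational(1, 2)))), -1)))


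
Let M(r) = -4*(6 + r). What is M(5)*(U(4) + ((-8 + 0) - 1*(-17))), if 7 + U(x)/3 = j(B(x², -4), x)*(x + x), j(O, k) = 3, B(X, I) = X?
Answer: -2640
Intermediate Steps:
M(r) = -24 - 4*r
U(x) = -21 + 18*x (U(x) = -21 + 3*(3*(x + x)) = -21 + 3*(3*(2*x)) = -21 + 3*(6*x) = -21 + 18*x)
M(5)*(U(4) + ((-8 + 0) - 1*(-17))) = (-24 - 4*5)*((-21 + 18*4) + ((-8 + 0) - 1*(-17))) = (-24 - 20)*((-21 + 72) + (-8 + 17)) = -44*(51 + 9) = -44*60 = -2640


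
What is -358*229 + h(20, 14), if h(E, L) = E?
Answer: -81962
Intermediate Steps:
-358*229 + h(20, 14) = -358*229 + 20 = -81982 + 20 = -81962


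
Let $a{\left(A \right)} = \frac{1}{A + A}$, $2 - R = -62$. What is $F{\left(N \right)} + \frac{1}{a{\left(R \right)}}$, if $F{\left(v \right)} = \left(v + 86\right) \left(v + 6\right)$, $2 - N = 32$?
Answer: $-1216$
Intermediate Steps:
$N = -30$ ($N = 2 - 32 = -30$)
$F{\left(v \right)} = \left(6 + v\right) \left(86 + v\right)$ ($F{\left(v \right)} = \left(86 + v\right) \left(6 + v\right) = \left(6 + v\right) \left(86 + v\right)$)
$R = 64$ ($R = 2 - -62 = 2 + 62 = 64$)
$a{\left(A \right)} = \frac{1}{2 A}$
$F{\left(N \right)} + \frac{1}{a{\left(R \right)}} = \left(516 + \left(-30\right)^{2} + 92 \left(-30\right)\right) + \frac{1}{\frac{1}{2} \cdot \frac{1}{64}} = \left(516 + 900 - 2760\right) + \frac{1}{\frac{1}{2} \cdot \frac{1}{64}} = -1344 + \frac{1}{\frac{1}{128}} = -1344 + 128 = -1216$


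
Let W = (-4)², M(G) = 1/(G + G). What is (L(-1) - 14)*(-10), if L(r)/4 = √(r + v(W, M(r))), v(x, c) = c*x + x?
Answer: 140 - 40*√7 ≈ 34.170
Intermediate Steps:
M(G) = 1/(2*G)
W = 16
v(x, c) = x + c*x
L(r) = 4*√(16 + r + 8/r) (L(r) = 4*√(r + 16*(1 + 1/(2*r))) = 4*√(r + (16 + 8/r)) = 4*√(16 + r + 8/r))
(L(-1) - 14)*(-10) = (4*√(16 - 1 + 8/(-1)) - 14)*(-10) = (4*√(16 - 1 + 8*(-1)) - 14)*(-10) = (4*√(16 - 1 - 8) - 14)*(-10) = (4*√7 - 14)*(-10) = (-14 + 4*√7)*(-10) = 140 - 40*√7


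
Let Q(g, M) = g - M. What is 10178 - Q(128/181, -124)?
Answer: 1819646/181 ≈ 10053.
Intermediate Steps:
10178 - Q(128/181, -124) = 10178 - (128/181 - 1*(-124)) = 10178 - (128*(1/181) + 124) = 10178 - (128/181 + 124) = 10178 - 1*22572/181 = 10178 - 22572/181 = 1819646/181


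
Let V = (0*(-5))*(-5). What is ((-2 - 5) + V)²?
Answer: 49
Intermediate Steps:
V = 0 (V = 0*(-5) = 0)
((-2 - 5) + V)² = ((-2 - 5) + 0)² = (-7 + 0)² = (-7)² = 49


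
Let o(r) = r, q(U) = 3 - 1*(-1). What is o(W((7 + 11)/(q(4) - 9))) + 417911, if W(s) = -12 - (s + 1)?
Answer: 2089508/5 ≈ 4.1790e+5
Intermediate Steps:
q(U) = 4 (q(U) = 3 + 1 = 4)
W(s) = -13 - s (W(s) = -12 - (1 + s) = -12 + (-1 - s) = -13 - s)
o(W((7 + 11)/(q(4) - 9))) + 417911 = (-13 - (7 + 11)/(4 - 9)) + 417911 = (-13 - 18/(-5)) + 417911 = (-13 - 18*(-1)/5) + 417911 = (-13 - 1*(-18/5)) + 417911 = (-13 + 18/5) + 417911 = -47/5 + 417911 = 2089508/5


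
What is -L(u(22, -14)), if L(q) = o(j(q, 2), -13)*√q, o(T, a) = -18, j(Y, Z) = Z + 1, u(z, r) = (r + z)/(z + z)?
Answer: 18*√22/11 ≈ 7.6752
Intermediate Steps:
u(z, r) = (r + z)/(2*z) (u(z, r) = (r + z)/((2*z)) = (r + z)*(1/(2*z)) = (r + z)/(2*z))
j(Y, Z) = 1 + Z
L(q) = -18*√q
-L(u(22, -14)) = -(-18)*√((½)*(-14 + 22)/22) = -(-18)*√((½)*(1/22)*8) = -(-18)*√(2/11) = -(-18)*√22/11 = 18*√22/11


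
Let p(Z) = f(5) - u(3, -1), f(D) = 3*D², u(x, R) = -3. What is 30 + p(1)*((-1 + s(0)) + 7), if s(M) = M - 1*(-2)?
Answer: 654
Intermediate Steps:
s(M) = 2 + M (s(M) = M + 2 = 2 + M)
p(Z) = 78 (p(Z) = 3*5² - 1*(-3) = 3*25 + 3 = 75 + 3 = 78)
30 + p(1)*((-1 + s(0)) + 7) = 30 + 78*((-1 + (2 + 0)) + 7) = 30 + 78*((-1 + 2) + 7) = 30 + 78*(1 + 7) = 30 + 78*8 = 30 + 624 = 654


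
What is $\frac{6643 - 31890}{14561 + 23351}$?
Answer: $- \frac{25247}{37912} \approx -0.66594$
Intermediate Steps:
$\frac{6643 - 31890}{14561 + 23351} = - \frac{25247}{37912}$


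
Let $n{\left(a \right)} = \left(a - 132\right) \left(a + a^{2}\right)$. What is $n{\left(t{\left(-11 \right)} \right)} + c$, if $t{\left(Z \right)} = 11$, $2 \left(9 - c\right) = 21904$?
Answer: $-26915$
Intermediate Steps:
$c = -10943$ ($c = 9 - 10952 = -10943$)
$n{\left(a \right)} = \left(-132 + a\right) \left(a + a^{2}\right)$
$n{\left(t{\left(-11 \right)} \right)} + c = 11 \left(-132 + 11^{2} - 1441\right) - 10943 = 11 \left(-132 + 121 - 1441\right) - 10943 = 11 \left(-1452\right) - 10943 = -15972 - 10943 = -26915$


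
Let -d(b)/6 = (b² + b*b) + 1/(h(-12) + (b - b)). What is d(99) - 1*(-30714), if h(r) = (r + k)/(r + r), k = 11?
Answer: -87042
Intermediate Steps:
h(r) = (11 + r)/(2*r) (h(r) = (r + 11)/(r + r) = (11 + r)/((2*r)) = (11 + r)*(1/(2*r)) = (11 + r)/(2*r))
d(b) = -144 - 12*b² (d(b) = -6*((b² + b*b) + 1/((½)*(11 - 12)/(-12) + (b - b))) = -6*((b² + b²) + 1/((½)*(-1/12)*(-1) + 0)) = -6*(2*b² + 1/(1/24 + 0)) = -6*(2*b² + 1/(1/24)) = -6*(2*b² + 24) = -6*(24 + 2*b²) = -144 - 12*b²)
d(99) - 1*(-30714) = (-144 - 12*99²) - 1*(-30714) = (-144 - 12*9801) + 30714 = (-144 - 117612) + 30714 = -117756 + 30714 = -87042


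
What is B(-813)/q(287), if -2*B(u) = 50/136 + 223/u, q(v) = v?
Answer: -5161/31733016 ≈ -0.00016264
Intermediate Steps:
B(u) = -25/136 - 223/(2*u) (B(u) = -(50/136 + 223/u)/2 = -(50*(1/136) + 223/u)/2 = -(25/68 + 223/u)/2 = -25/136 - 223/(2*u))
B(-813)/q(287) = ((1/136)*(-15164 - 25*(-813))/(-813))/287 = ((1/136)*(-1/813)*(-15164 + 20325))*(1/287) = ((1/136)*(-1/813)*5161)*(1/287) = -5161/110568*1/287 = -5161/31733016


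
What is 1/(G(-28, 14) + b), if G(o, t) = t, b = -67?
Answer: -1/53 ≈ -0.018868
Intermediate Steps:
1/(G(-28, 14) + b) = 1/(14 - 67) = 1/(-53) = -1/53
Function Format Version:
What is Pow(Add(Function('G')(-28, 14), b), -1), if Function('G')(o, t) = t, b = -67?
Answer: Rational(-1, 53) ≈ -0.018868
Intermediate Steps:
Pow(Add(Function('G')(-28, 14), b), -1) = Pow(Add(14, -67), -1) = Pow(-53, -1) = Rational(-1, 53)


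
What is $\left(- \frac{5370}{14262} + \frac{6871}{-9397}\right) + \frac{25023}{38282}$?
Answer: $- \frac{388268883937}{855092362658} \approx -0.45407$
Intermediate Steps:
$\left(- \frac{5370}{14262} + \frac{6871}{-9397}\right) + \frac{25023}{38282} = \left(\left(-5370\right) \frac{1}{14262} + 6871 \left(- \frac{1}{9397}\right)\right) + 25023 \cdot \frac{1}{38282} = \left(- \frac{895}{2377} - \frac{6871}{9397}\right) + \frac{25023}{38282} = - \frac{24742682}{22336669} + \frac{25023}{38282} = - \frac{388268883937}{855092362658}$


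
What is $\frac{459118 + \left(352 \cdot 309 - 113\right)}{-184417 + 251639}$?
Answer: $\frac{567773}{67222} \approx 8.4462$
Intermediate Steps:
$\frac{459118 + \left(352 \cdot 309 - 113\right)}{-184417 + 251639} = \frac{459118 + \left(108768 - 113\right)}{67222} = \left(459118 + 108655\right) \frac{1}{67222} = 567773 \cdot \frac{1}{67222} = \frac{567773}{67222}$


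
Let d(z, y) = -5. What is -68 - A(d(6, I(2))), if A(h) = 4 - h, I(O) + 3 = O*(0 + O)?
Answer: -77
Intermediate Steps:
I(O) = -3 + O² (I(O) = -3 + O*(0 + O) = -3 + O*O = -3 + O²)
-68 - A(d(6, I(2))) = -68 - (4 - 1*(-5)) = -68 - (4 + 5) = -68 - 1*9 = -68 - 9 = -77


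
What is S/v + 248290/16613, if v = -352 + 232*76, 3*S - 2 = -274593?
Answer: 8309573317/861217920 ≈ 9.6486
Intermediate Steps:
S = -274591/3 (S = ⅔ + (⅓)*(-274593) = ⅔ - 91531 = -274591/3 ≈ -91530.)
v = 17280 (v = -352 + 17632 = 17280)
S/v + 248290/16613 = -274591/3/17280 + 248290/16613 = -274591/3*1/17280 + 248290*(1/16613) = -274591/51840 + 248290/16613 = 8309573317/861217920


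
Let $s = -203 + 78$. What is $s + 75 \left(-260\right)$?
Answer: $-19625$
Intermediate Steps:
$s = -125$
$s + 75 \left(-260\right) = -125 + 75 \left(-260\right) = -125 - 19500 = -19625$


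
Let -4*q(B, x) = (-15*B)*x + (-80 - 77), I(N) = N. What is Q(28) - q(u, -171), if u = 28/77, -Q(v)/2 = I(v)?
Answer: 6069/44 ≈ 137.93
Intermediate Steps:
Q(v) = -2*v
u = 4/11 (u = 28*(1/77) = 4/11 ≈ 0.36364)
q(B, x) = 157/4 + 15*B*x/4 (q(B, x) = -((-15*B)*x + (-80 - 77))/4 = -(-15*B*x - 157)/4 = -(-157 - 15*B*x)/4 = 157/4 + 15*B*x/4)
Q(28) - q(u, -171) = -2*28 - (157/4 + (15/4)*(4/11)*(-171)) = -56 - (157/4 - 2565/11) = -56 - 1*(-8533/44) = -56 + 8533/44 = 6069/44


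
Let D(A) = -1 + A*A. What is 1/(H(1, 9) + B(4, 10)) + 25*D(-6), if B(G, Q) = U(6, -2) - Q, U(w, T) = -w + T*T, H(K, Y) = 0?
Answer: 10499/12 ≈ 874.92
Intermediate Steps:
U(w, T) = T² - w (U(w, T) = -w + T² = T² - w)
D(A) = -1 + A²
B(G, Q) = -2 - Q (B(G, Q) = ((-2)² - 1*6) - Q = (4 - 6) - Q = -2 - Q)
1/(H(1, 9) + B(4, 10)) + 25*D(-6) = 1/(0 + (-2 - 1*10)) + 25*(-1 + (-6)²) = 1/(0 + (-2 - 10)) + 25*(-1 + 36) = 1/(0 - 12) + 25*35 = 1/(-12) + 875 = -1/12 + 875 = 10499/12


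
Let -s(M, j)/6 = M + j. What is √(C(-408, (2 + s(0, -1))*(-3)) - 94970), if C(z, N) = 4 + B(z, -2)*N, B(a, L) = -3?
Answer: I*√94894 ≈ 308.05*I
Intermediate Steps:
s(M, j) = -6*M - 6*j (s(M, j) = -6*(M + j) = -6*M - 6*j)
C(z, N) = 4 - 3*N
√(C(-408, (2 + s(0, -1))*(-3)) - 94970) = √((4 - 3*(2 + (-6*0 - 6*(-1)))*(-3)) - 94970) = √((4 - 3*(2 + (0 + 6))*(-3)) - 94970) = √((4 - 3*(2 + 6)*(-3)) - 94970) = √((4 - 24*(-3)) - 94970) = √((4 - 3*(-24)) - 94970) = √((4 + 72) - 94970) = √(76 - 94970) = √(-94894) = I*√94894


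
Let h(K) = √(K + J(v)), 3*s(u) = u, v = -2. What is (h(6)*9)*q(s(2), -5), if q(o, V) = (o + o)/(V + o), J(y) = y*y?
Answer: -36*√10/13 ≈ -8.7571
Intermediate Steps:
J(y) = y²
s(u) = u/3
q(o, V) = 2*o/(V + o) (q(o, V) = (2*o)/(V + o) = 2*o/(V + o))
h(K) = √(4 + K) (h(K) = √(K + (-2)²) = √(K + 4) = √(4 + K))
(h(6)*9)*q(s(2), -5) = (√(4 + 6)*9)*(2*((⅓)*2)/(-5 + (⅓)*2)) = (√10*9)*(2*(⅔)/(-5 + ⅔)) = (9*√10)*(2*(⅔)/(-13/3)) = (9*√10)*(2*(⅔)*(-3/13)) = (9*√10)*(-4/13) = -36*√10/13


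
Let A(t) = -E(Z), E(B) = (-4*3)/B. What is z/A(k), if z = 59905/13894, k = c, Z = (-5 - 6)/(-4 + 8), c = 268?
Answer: -658955/666912 ≈ -0.98807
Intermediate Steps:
Z = -11/4 ≈ -2.7500
E(B) = -12/B
k = 268
z = 59905/13894 (z = 59905*(1/13894) = 59905/13894 ≈ 4.3116)
A(t) = -48/11 (A(t) = -(-12)/(-11/4) = -(-12)*(-4)/11 = -1*48/11 = -48/11)
z/A(k) = 59905/(13894*(-48/11)) = (59905/13894)*(-11/48) = -658955/666912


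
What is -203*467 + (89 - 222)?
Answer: -94934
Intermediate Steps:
-203*467 + (89 - 222) = -94801 - 133 = -94934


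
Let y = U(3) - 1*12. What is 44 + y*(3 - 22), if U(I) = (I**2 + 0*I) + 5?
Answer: 6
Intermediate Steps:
U(I) = 5 + I**2 (U(I) = (I**2 + 0) + 5 = I**2 + 5 = 5 + I**2)
y = 2 (y = (5 + 3**2) - 1*12 = (5 + 9) - 12 = 14 - 12 = 2)
44 + y*(3 - 22) = 44 + 2*(3 - 22) = 44 + 2*(-19) = 44 - 38 = 6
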